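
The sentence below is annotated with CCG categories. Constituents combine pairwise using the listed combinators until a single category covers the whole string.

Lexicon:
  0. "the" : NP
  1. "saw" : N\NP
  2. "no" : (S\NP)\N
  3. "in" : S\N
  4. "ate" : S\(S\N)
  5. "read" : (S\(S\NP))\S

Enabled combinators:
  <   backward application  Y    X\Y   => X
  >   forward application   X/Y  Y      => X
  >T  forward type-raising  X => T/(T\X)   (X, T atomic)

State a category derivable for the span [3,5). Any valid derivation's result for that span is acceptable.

[0,6] S   <
  [0,3] S\NP   <
    [0,2] N   >
      [0,1] N/(N\NP)   >T
        [0,1] "the" : NP
      [1,2] "saw" : N\NP
    [2,3] "no" : (S\NP)\N
  [3,6] S\(S\NP)   <
    [3,5] S   <
      [3,4] "in" : S\N
      [4,5] "ate" : S\(S\N)
    [5,6] "read" : (S\(S\NP))\S

S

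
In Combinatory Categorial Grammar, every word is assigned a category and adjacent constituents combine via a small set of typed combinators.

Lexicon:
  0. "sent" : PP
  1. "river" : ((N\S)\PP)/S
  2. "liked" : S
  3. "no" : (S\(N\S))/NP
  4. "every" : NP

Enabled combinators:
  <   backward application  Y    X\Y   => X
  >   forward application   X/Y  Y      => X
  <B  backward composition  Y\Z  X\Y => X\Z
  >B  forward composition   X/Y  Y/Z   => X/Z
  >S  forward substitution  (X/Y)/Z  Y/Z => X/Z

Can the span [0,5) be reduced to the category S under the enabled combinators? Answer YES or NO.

YES

[0,5] S   <
  [0,3] N\S   <
    [0,1] "sent" : PP
    [1,3] (N\S)\PP   >
      [1,2] "river" : ((N\S)\PP)/S
      [2,3] "liked" : S
  [3,5] S\(N\S)   >
    [3,4] "no" : (S\(N\S))/NP
    [4,5] "every" : NP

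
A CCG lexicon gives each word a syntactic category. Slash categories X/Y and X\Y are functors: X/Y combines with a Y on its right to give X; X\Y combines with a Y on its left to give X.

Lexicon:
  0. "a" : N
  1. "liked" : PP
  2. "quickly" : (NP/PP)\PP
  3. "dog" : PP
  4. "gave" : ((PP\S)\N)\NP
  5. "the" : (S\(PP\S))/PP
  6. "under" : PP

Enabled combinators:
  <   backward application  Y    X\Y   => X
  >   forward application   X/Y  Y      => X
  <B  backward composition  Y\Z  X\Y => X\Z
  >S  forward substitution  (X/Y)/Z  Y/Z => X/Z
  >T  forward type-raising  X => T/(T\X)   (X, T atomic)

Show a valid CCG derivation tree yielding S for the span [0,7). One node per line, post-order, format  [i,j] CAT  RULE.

[0,7] S   <
  [0,5] PP\S   <
    [0,1] "a" : N
    [1,5] (PP\S)\N   <
      [1,4] NP   >
        [1,3] NP/PP   <
          [1,2] "liked" : PP
          [2,3] "quickly" : (NP/PP)\PP
        [3,4] "dog" : PP
      [4,5] "gave" : ((PP\S)\N)\NP
  [5,7] S\(PP\S)   >
    [5,6] "the" : (S\(PP\S))/PP
    [6,7] "under" : PP

[0,1] N  lex  "a"
[1,2] PP  lex  "liked"
[2,3] (NP/PP)\PP  lex  "quickly"
[1,3] NP/PP  <  k=2
[3,4] PP  lex  "dog"
[1,4] NP  >  k=3
[4,5] ((PP\S)\N)\NP  lex  "gave"
[1,5] (PP\S)\N  <  k=4
[0,5] PP\S  <  k=1
[5,6] (S\(PP\S))/PP  lex  "the"
[6,7] PP  lex  "under"
[5,7] S\(PP\S)  >  k=6
[0,7] S  <  k=5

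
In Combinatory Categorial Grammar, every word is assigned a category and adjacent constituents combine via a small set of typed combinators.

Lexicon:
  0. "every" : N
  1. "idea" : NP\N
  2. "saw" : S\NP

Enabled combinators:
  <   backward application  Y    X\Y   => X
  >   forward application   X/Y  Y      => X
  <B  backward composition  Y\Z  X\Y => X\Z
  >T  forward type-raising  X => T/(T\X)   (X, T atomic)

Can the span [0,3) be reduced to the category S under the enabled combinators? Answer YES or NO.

[0,3] S   <
  [0,2] NP   <
    [0,1] "every" : N
    [1,2] "idea" : NP\N
  [2,3] "saw" : S\NP

YES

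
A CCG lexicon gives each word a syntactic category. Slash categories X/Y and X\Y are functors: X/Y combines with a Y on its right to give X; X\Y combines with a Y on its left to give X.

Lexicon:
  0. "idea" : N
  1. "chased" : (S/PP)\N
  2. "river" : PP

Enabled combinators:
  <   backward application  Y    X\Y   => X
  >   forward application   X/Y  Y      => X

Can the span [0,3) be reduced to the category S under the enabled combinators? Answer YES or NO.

[0,3] S   >
  [0,2] S/PP   <
    [0,1] "idea" : N
    [1,2] "chased" : (S/PP)\N
  [2,3] "river" : PP

YES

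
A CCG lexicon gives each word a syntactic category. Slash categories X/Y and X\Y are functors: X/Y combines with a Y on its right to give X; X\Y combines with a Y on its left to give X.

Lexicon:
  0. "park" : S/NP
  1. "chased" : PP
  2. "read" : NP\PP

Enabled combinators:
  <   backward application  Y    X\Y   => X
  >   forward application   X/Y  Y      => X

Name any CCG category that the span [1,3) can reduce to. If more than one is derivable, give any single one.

NP

[0,3] S   >
  [0,1] "park" : S/NP
  [1,3] NP   <
    [1,2] "chased" : PP
    [2,3] "read" : NP\PP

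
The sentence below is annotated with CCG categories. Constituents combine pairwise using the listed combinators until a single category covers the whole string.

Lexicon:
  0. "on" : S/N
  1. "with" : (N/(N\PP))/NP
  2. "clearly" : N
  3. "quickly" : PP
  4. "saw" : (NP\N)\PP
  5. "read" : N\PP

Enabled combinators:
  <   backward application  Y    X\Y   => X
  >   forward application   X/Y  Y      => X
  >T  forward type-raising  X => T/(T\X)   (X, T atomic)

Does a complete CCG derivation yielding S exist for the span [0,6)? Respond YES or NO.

[0,6] S   >
  [0,1] "on" : S/N
  [1,6] N   >
    [1,5] N/(N\PP)   >
      [1,2] "with" : (N/(N\PP))/NP
      [2,5] NP   >
        [2,3] NP/(NP\N)   >T
          [2,3] "clearly" : N
        [3,5] NP\N   <
          [3,4] "quickly" : PP
          [4,5] "saw" : (NP\N)\PP
    [5,6] "read" : N\PP

YES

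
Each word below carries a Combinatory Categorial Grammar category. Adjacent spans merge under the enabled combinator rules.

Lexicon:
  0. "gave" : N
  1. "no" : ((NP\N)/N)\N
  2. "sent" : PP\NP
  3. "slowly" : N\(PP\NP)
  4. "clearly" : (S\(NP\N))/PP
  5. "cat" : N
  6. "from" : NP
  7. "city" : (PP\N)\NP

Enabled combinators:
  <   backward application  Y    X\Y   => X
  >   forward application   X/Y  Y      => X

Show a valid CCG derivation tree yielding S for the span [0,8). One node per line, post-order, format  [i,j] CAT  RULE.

[0,1] N  lex  "gave"
[1,2] ((NP\N)/N)\N  lex  "no"
[0,2] (NP\N)/N  <  k=1
[2,3] PP\NP  lex  "sent"
[3,4] N\(PP\NP)  lex  "slowly"
[2,4] N  <  k=3
[0,4] NP\N  >  k=2
[4,5] (S\(NP\N))/PP  lex  "clearly"
[5,6] N  lex  "cat"
[6,7] NP  lex  "from"
[7,8] (PP\N)\NP  lex  "city"
[6,8] PP\N  <  k=7
[5,8] PP  <  k=6
[4,8] S\(NP\N)  >  k=5
[0,8] S  <  k=4

[0,8] S   <
  [0,4] NP\N   >
    [0,2] (NP\N)/N   <
      [0,1] "gave" : N
      [1,2] "no" : ((NP\N)/N)\N
    [2,4] N   <
      [2,3] "sent" : PP\NP
      [3,4] "slowly" : N\(PP\NP)
  [4,8] S\(NP\N)   >
    [4,5] "clearly" : (S\(NP\N))/PP
    [5,8] PP   <
      [5,6] "cat" : N
      [6,8] PP\N   <
        [6,7] "from" : NP
        [7,8] "city" : (PP\N)\NP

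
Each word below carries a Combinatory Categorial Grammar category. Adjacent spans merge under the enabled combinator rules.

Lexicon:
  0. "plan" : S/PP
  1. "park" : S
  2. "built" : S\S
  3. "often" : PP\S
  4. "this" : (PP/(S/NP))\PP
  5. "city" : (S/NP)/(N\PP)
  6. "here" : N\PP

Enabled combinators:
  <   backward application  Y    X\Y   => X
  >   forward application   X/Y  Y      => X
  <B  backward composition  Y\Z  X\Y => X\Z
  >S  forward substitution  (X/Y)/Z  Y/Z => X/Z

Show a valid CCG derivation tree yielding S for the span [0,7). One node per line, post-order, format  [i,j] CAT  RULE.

[0,1] S/PP  lex  "plan"
[1,2] S  lex  "park"
[2,3] S\S  lex  "built"
[3,4] PP\S  lex  "often"
[2,4] PP\S  <B  k=3
[1,4] PP  <  k=2
[4,5] (PP/(S/NP))\PP  lex  "this"
[1,5] PP/(S/NP)  <  k=4
[5,6] (S/NP)/(N\PP)  lex  "city"
[6,7] N\PP  lex  "here"
[5,7] S/NP  >  k=6
[1,7] PP  >  k=5
[0,7] S  >  k=1

[0,7] S   >
  [0,1] "plan" : S/PP
  [1,7] PP   >
    [1,5] PP/(S/NP)   <
      [1,4] PP   <
        [1,2] "park" : S
        [2,4] PP\S   <B
          [2,3] "built" : S\S
          [3,4] "often" : PP\S
      [4,5] "this" : (PP/(S/NP))\PP
    [5,7] S/NP   >
      [5,6] "city" : (S/NP)/(N\PP)
      [6,7] "here" : N\PP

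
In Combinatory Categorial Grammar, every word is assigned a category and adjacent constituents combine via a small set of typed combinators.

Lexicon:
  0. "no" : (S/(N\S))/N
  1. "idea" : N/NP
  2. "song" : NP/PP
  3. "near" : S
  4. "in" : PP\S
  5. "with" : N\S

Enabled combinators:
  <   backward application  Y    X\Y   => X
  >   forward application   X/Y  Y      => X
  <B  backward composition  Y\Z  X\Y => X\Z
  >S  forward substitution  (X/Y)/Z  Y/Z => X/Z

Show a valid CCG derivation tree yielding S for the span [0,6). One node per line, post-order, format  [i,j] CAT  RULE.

[0,6] S   >
  [0,5] S/(N\S)   >
    [0,1] "no" : (S/(N\S))/N
    [1,5] N   >
      [1,2] "idea" : N/NP
      [2,5] NP   >
        [2,3] "song" : NP/PP
        [3,5] PP   <
          [3,4] "near" : S
          [4,5] "in" : PP\S
  [5,6] "with" : N\S

[0,1] (S/(N\S))/N  lex  "no"
[1,2] N/NP  lex  "idea"
[2,3] NP/PP  lex  "song"
[3,4] S  lex  "near"
[4,5] PP\S  lex  "in"
[3,5] PP  <  k=4
[2,5] NP  >  k=3
[1,5] N  >  k=2
[0,5] S/(N\S)  >  k=1
[5,6] N\S  lex  "with"
[0,6] S  >  k=5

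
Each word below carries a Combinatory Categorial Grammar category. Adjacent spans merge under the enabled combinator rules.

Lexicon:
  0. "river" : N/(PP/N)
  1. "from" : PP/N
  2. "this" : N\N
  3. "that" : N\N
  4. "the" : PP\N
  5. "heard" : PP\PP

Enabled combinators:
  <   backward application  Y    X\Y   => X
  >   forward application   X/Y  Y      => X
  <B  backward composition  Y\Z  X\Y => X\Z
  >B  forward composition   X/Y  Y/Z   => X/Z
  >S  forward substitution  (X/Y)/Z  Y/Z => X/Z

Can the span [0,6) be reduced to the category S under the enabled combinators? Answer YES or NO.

NO

N/(PP/N) PP/N N\N N\N PP\N PP\PP
CKY chart[0,6] = {PP}; S ∉ chart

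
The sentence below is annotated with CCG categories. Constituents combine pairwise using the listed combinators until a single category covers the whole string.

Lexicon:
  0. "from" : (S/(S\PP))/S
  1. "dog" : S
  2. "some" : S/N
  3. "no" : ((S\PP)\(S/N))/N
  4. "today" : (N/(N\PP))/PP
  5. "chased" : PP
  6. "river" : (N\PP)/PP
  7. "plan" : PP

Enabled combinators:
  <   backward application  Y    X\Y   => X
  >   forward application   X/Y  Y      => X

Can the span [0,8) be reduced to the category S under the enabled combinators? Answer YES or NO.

YES

[0,8] S   >
  [0,2] S/(S\PP)   >
    [0,1] "from" : (S/(S\PP))/S
    [1,2] "dog" : S
  [2,8] S\PP   <
    [2,3] "some" : S/N
    [3,8] (S\PP)\(S/N)   >
      [3,4] "no" : ((S\PP)\(S/N))/N
      [4,8] N   >
        [4,6] N/(N\PP)   >
          [4,5] "today" : (N/(N\PP))/PP
          [5,6] "chased" : PP
        [6,8] N\PP   >
          [6,7] "river" : (N\PP)/PP
          [7,8] "plan" : PP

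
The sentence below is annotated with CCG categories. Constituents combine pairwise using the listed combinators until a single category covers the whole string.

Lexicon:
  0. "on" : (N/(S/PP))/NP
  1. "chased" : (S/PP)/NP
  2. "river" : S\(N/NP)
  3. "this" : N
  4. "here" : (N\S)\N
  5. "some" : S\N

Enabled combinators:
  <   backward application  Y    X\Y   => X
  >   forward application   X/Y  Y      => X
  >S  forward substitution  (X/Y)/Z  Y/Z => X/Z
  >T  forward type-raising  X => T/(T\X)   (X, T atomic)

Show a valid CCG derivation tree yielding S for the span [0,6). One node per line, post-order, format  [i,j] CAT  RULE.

[0,6] S   <
  [0,5] N   <
    [0,3] S   <
      [0,2] N/NP   >S
        [0,1] "on" : (N/(S/PP))/NP
        [1,2] "chased" : (S/PP)/NP
      [2,3] "river" : S\(N/NP)
    [3,5] N\S   <
      [3,4] "this" : N
      [4,5] "here" : (N\S)\N
  [5,6] "some" : S\N

[0,1] (N/(S/PP))/NP  lex  "on"
[1,2] (S/PP)/NP  lex  "chased"
[0,2] N/NP  >S  k=1
[2,3] S\(N/NP)  lex  "river"
[0,3] S  <  k=2
[3,4] N  lex  "this"
[4,5] (N\S)\N  lex  "here"
[3,5] N\S  <  k=4
[0,5] N  <  k=3
[5,6] S\N  lex  "some"
[0,6] S  <  k=5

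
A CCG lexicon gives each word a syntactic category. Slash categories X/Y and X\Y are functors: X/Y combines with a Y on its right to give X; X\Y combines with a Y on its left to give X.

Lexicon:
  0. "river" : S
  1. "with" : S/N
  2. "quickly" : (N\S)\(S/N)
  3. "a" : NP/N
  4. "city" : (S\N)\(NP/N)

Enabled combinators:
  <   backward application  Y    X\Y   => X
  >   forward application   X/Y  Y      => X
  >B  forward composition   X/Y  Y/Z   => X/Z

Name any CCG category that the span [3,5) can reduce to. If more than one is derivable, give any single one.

S\N

[0,5] S   <
  [0,3] N   <
    [0,1] "river" : S
    [1,3] N\S   <
      [1,2] "with" : S/N
      [2,3] "quickly" : (N\S)\(S/N)
  [3,5] S\N   <
    [3,4] "a" : NP/N
    [4,5] "city" : (S\N)\(NP/N)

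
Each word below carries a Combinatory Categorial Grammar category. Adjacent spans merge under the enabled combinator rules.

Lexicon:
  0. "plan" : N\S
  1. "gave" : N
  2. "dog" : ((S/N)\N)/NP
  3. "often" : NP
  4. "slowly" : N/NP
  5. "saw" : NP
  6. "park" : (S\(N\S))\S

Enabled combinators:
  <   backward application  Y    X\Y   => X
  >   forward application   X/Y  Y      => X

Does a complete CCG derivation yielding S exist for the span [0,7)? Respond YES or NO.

[0,7] S   <
  [0,1] "plan" : N\S
  [1,7] S\(N\S)   <
    [1,6] S   >
      [1,4] S/N   <
        [1,2] "gave" : N
        [2,4] (S/N)\N   >
          [2,3] "dog" : ((S/N)\N)/NP
          [3,4] "often" : NP
      [4,6] N   >
        [4,5] "slowly" : N/NP
        [5,6] "saw" : NP
    [6,7] "park" : (S\(N\S))\S

YES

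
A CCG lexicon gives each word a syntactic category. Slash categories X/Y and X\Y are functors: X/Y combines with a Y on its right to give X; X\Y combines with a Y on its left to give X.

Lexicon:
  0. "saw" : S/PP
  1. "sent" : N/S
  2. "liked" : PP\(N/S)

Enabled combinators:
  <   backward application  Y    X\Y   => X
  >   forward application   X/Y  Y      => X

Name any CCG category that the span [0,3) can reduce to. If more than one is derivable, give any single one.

[0,3] S   >
  [0,1] "saw" : S/PP
  [1,3] PP   <
    [1,2] "sent" : N/S
    [2,3] "liked" : PP\(N/S)

S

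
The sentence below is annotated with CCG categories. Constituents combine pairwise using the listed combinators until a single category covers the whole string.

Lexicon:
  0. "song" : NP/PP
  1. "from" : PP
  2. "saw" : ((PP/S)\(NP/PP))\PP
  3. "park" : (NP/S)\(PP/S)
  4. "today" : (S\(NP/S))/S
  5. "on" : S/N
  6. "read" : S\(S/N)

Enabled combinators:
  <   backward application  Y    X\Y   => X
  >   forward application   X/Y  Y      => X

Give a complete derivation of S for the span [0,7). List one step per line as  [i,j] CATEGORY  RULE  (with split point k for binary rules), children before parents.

[0,7] S   <
  [0,4] NP/S   <
    [0,3] PP/S   <
      [0,1] "song" : NP/PP
      [1,3] (PP/S)\(NP/PP)   <
        [1,2] "from" : PP
        [2,3] "saw" : ((PP/S)\(NP/PP))\PP
    [3,4] "park" : (NP/S)\(PP/S)
  [4,7] S\(NP/S)   >
    [4,5] "today" : (S\(NP/S))/S
    [5,7] S   <
      [5,6] "on" : S/N
      [6,7] "read" : S\(S/N)

[0,1] NP/PP  lex  "song"
[1,2] PP  lex  "from"
[2,3] ((PP/S)\(NP/PP))\PP  lex  "saw"
[1,3] (PP/S)\(NP/PP)  <  k=2
[0,3] PP/S  <  k=1
[3,4] (NP/S)\(PP/S)  lex  "park"
[0,4] NP/S  <  k=3
[4,5] (S\(NP/S))/S  lex  "today"
[5,6] S/N  lex  "on"
[6,7] S\(S/N)  lex  "read"
[5,7] S  <  k=6
[4,7] S\(NP/S)  >  k=5
[0,7] S  <  k=4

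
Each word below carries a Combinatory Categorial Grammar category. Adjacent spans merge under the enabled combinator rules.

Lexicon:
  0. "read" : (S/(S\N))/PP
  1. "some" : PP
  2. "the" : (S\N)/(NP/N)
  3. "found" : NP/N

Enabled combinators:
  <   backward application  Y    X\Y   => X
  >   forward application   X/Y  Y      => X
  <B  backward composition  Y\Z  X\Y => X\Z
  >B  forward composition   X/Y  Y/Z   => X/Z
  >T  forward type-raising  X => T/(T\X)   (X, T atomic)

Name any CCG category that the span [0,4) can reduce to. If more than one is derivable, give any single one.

S

[0,4] S   >
  [0,2] S/(S\N)   >
    [0,1] "read" : (S/(S\N))/PP
    [1,2] "some" : PP
  [2,4] S\N   >
    [2,3] "the" : (S\N)/(NP/N)
    [3,4] "found" : NP/N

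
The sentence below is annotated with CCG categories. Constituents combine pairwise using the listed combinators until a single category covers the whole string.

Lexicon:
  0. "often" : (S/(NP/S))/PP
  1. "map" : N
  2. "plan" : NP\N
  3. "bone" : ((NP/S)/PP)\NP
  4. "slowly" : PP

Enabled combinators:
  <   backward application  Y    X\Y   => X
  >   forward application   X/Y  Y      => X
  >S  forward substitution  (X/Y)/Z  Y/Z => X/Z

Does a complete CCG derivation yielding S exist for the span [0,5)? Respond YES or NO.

[0,5] S   >
  [0,4] S/PP   >S
    [0,1] "often" : (S/(NP/S))/PP
    [1,4] (NP/S)/PP   <
      [1,3] NP   <
        [1,2] "map" : N
        [2,3] "plan" : NP\N
      [3,4] "bone" : ((NP/S)/PP)\NP
  [4,5] "slowly" : PP

YES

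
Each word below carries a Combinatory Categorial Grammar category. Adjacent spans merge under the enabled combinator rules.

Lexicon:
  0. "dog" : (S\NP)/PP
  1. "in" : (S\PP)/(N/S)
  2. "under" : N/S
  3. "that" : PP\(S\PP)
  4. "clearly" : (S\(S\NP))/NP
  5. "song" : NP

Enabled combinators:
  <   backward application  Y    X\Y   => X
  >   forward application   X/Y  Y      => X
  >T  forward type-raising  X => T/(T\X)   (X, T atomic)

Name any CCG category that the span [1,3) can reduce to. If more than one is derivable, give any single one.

S\PP

[0,6] S   <
  [0,4] S\NP   >
    [0,1] "dog" : (S\NP)/PP
    [1,4] PP   <
      [1,3] S\PP   >
        [1,2] "in" : (S\PP)/(N/S)
        [2,3] "under" : N/S
      [3,4] "that" : PP\(S\PP)
  [4,6] S\(S\NP)   >
    [4,5] "clearly" : (S\(S\NP))/NP
    [5,6] "song" : NP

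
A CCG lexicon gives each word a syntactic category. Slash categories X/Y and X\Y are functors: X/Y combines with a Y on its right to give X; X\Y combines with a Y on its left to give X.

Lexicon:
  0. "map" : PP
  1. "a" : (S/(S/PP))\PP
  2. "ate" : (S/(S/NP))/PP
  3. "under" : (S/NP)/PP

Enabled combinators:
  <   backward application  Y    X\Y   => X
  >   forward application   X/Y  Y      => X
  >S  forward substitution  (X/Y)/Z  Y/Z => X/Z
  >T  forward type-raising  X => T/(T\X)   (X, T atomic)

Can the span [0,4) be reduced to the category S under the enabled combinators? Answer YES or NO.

YES

[0,4] S   >
  [0,2] S/(S/PP)   <
    [0,1] "map" : PP
    [1,2] "a" : (S/(S/PP))\PP
  [2,4] S/PP   >S
    [2,3] "ate" : (S/(S/NP))/PP
    [3,4] "under" : (S/NP)/PP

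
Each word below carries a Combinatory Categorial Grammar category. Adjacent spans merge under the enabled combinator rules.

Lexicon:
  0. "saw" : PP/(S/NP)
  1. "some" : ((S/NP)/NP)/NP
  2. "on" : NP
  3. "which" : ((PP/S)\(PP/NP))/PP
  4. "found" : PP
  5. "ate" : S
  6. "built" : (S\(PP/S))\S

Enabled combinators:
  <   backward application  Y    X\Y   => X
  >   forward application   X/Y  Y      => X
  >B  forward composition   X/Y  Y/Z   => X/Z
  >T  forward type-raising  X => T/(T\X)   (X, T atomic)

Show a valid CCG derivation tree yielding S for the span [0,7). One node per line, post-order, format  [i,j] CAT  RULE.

[0,1] PP/(S/NP)  lex  "saw"
[1,2] ((S/NP)/NP)/NP  lex  "some"
[2,3] NP  lex  "on"
[1,3] (S/NP)/NP  >  k=2
[0,3] PP/NP  >B  k=1
[3,4] ((PP/S)\(PP/NP))/PP  lex  "which"
[4,5] PP  lex  "found"
[3,5] (PP/S)\(PP/NP)  >  k=4
[0,5] PP/S  <  k=3
[5,6] S  lex  "ate"
[6,7] (S\(PP/S))\S  lex  "built"
[5,7] S\(PP/S)  <  k=6
[0,7] S  <  k=5

[0,7] S   <
  [0,5] PP/S   <
    [0,3] PP/NP   >B
      [0,1] "saw" : PP/(S/NP)
      [1,3] (S/NP)/NP   >
        [1,2] "some" : ((S/NP)/NP)/NP
        [2,3] "on" : NP
    [3,5] (PP/S)\(PP/NP)   >
      [3,4] "which" : ((PP/S)\(PP/NP))/PP
      [4,5] "found" : PP
  [5,7] S\(PP/S)   <
    [5,6] "ate" : S
    [6,7] "built" : (S\(PP/S))\S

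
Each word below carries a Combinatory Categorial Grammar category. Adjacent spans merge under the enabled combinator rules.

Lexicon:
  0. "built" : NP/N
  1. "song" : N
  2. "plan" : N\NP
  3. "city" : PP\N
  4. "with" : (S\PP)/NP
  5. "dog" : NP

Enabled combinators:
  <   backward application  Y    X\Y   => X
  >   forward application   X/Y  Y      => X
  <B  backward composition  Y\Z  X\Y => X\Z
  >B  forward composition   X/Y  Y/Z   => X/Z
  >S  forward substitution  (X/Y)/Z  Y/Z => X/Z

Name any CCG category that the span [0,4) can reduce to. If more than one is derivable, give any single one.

[0,6] S   <
  [0,4] PP   <
    [0,3] N   <
      [0,2] NP   >
        [0,1] "built" : NP/N
        [1,2] "song" : N
      [2,3] "plan" : N\NP
    [3,4] "city" : PP\N
  [4,6] S\PP   >
    [4,5] "with" : (S\PP)/NP
    [5,6] "dog" : NP

PP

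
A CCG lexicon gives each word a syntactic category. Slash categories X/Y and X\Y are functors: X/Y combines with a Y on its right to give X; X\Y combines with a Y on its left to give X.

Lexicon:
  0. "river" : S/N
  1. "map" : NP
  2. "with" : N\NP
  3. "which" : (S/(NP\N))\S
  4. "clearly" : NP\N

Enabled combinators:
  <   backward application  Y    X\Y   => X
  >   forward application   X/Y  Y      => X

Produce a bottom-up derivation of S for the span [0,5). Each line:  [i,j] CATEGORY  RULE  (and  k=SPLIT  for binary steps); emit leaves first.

[0,5] S   >
  [0,4] S/(NP\N)   <
    [0,3] S   >
      [0,1] "river" : S/N
      [1,3] N   <
        [1,2] "map" : NP
        [2,3] "with" : N\NP
    [3,4] "which" : (S/(NP\N))\S
  [4,5] "clearly" : NP\N

[0,1] S/N  lex  "river"
[1,2] NP  lex  "map"
[2,3] N\NP  lex  "with"
[1,3] N  <  k=2
[0,3] S  >  k=1
[3,4] (S/(NP\N))\S  lex  "which"
[0,4] S/(NP\N)  <  k=3
[4,5] NP\N  lex  "clearly"
[0,5] S  >  k=4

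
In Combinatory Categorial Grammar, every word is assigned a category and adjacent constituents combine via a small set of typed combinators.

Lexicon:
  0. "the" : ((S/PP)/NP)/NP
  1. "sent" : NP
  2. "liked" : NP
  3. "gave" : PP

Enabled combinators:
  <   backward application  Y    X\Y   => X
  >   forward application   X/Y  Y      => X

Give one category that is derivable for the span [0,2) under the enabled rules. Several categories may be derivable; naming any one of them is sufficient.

(S/PP)/NP

[0,4] S   >
  [0,3] S/PP   >
    [0,2] (S/PP)/NP   >
      [0,1] "the" : ((S/PP)/NP)/NP
      [1,2] "sent" : NP
    [2,3] "liked" : NP
  [3,4] "gave" : PP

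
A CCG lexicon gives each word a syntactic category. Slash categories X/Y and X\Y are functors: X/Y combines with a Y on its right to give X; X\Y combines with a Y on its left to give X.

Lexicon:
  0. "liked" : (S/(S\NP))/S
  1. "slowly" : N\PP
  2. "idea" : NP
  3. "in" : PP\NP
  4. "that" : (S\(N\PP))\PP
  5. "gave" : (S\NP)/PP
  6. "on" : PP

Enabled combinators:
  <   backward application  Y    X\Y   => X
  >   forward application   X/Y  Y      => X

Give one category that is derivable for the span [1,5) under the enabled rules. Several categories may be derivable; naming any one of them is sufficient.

S

[0,7] S   >
  [0,5] S/(S\NP)   >
    [0,1] "liked" : (S/(S\NP))/S
    [1,5] S   <
      [1,2] "slowly" : N\PP
      [2,5] S\(N\PP)   <
        [2,4] PP   <
          [2,3] "idea" : NP
          [3,4] "in" : PP\NP
        [4,5] "that" : (S\(N\PP))\PP
  [5,7] S\NP   >
    [5,6] "gave" : (S\NP)/PP
    [6,7] "on" : PP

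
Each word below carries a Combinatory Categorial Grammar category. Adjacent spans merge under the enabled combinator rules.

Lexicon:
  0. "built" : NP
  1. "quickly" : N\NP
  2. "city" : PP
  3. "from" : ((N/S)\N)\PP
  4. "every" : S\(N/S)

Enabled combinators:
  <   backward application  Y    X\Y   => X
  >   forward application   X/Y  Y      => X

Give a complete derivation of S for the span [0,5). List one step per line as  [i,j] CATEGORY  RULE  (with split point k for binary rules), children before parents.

[0,5] S   <
  [0,4] N/S   <
    [0,2] N   <
      [0,1] "built" : NP
      [1,2] "quickly" : N\NP
    [2,4] (N/S)\N   <
      [2,3] "city" : PP
      [3,4] "from" : ((N/S)\N)\PP
  [4,5] "every" : S\(N/S)

[0,1] NP  lex  "built"
[1,2] N\NP  lex  "quickly"
[0,2] N  <  k=1
[2,3] PP  lex  "city"
[3,4] ((N/S)\N)\PP  lex  "from"
[2,4] (N/S)\N  <  k=3
[0,4] N/S  <  k=2
[4,5] S\(N/S)  lex  "every"
[0,5] S  <  k=4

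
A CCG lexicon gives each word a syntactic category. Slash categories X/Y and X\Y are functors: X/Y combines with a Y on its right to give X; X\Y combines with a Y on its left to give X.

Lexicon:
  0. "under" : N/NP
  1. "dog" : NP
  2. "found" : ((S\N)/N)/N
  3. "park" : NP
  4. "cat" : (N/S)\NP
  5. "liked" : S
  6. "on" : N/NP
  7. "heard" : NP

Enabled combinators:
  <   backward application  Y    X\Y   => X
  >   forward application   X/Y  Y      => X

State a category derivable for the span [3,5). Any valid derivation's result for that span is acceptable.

N/S

[0,8] S   <
  [0,2] N   >
    [0,1] "under" : N/NP
    [1,2] "dog" : NP
  [2,8] S\N   >
    [2,6] (S\N)/N   >
      [2,3] "found" : ((S\N)/N)/N
      [3,6] N   >
        [3,5] N/S   <
          [3,4] "park" : NP
          [4,5] "cat" : (N/S)\NP
        [5,6] "liked" : S
    [6,8] N   >
      [6,7] "on" : N/NP
      [7,8] "heard" : NP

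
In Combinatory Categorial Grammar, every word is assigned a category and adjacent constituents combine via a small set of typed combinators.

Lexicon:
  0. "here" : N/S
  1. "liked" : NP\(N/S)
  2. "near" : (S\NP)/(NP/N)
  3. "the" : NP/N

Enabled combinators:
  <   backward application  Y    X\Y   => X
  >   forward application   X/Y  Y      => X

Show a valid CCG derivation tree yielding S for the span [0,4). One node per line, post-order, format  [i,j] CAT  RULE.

[0,1] N/S  lex  "here"
[1,2] NP\(N/S)  lex  "liked"
[0,2] NP  <  k=1
[2,3] (S\NP)/(NP/N)  lex  "near"
[3,4] NP/N  lex  "the"
[2,4] S\NP  >  k=3
[0,4] S  <  k=2

[0,4] S   <
  [0,2] NP   <
    [0,1] "here" : N/S
    [1,2] "liked" : NP\(N/S)
  [2,4] S\NP   >
    [2,3] "near" : (S\NP)/(NP/N)
    [3,4] "the" : NP/N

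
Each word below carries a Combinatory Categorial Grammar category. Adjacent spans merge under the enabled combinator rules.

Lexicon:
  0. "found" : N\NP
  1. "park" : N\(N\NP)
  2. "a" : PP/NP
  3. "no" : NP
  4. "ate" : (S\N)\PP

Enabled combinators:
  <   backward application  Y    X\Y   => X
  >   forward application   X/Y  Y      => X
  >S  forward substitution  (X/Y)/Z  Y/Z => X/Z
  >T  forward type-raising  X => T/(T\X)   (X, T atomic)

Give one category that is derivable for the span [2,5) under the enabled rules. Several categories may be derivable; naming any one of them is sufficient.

[0,5] S   <
  [0,2] N   <
    [0,1] "found" : N\NP
    [1,2] "park" : N\(N\NP)
  [2,5] S\N   <
    [2,4] PP   >
      [2,3] "a" : PP/NP
      [3,4] "no" : NP
    [4,5] "ate" : (S\N)\PP

S\N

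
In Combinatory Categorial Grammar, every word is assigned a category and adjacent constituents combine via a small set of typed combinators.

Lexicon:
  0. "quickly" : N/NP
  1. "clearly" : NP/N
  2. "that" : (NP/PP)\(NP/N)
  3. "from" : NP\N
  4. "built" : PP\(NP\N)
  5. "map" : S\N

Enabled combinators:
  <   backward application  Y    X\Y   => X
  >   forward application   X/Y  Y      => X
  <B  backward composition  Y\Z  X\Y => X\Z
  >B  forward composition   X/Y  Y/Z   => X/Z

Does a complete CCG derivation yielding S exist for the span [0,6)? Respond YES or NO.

YES

[0,6] S   <
  [0,5] N   >
    [0,1] "quickly" : N/NP
    [1,5] NP   >
      [1,3] NP/PP   <
        [1,2] "clearly" : NP/N
        [2,3] "that" : (NP/PP)\(NP/N)
      [3,5] PP   <
        [3,4] "from" : NP\N
        [4,5] "built" : PP\(NP\N)
  [5,6] "map" : S\N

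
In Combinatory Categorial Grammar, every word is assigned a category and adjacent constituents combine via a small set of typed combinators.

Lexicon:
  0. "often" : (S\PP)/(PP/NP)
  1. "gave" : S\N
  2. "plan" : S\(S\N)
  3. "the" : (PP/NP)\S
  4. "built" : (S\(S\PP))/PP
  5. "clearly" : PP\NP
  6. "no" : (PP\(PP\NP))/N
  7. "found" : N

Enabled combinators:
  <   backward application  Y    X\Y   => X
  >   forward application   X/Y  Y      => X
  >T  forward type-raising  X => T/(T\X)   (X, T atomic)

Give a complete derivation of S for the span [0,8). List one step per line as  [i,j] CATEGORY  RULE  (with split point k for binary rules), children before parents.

[0,1] (S\PP)/(PP/NP)  lex  "often"
[1,2] S\N  lex  "gave"
[2,3] S\(S\N)  lex  "plan"
[1,3] S  <  k=2
[3,4] (PP/NP)\S  lex  "the"
[1,4] PP/NP  <  k=3
[0,4] S\PP  >  k=1
[4,5] (S\(S\PP))/PP  lex  "built"
[5,6] PP\NP  lex  "clearly"
[6,7] (PP\(PP\NP))/N  lex  "no"
[7,8] N  lex  "found"
[6,8] PP\(PP\NP)  >  k=7
[5,8] PP  <  k=6
[4,8] S\(S\PP)  >  k=5
[0,8] S  <  k=4

[0,8] S   <
  [0,4] S\PP   >
    [0,1] "often" : (S\PP)/(PP/NP)
    [1,4] PP/NP   <
      [1,3] S   <
        [1,2] "gave" : S\N
        [2,3] "plan" : S\(S\N)
      [3,4] "the" : (PP/NP)\S
  [4,8] S\(S\PP)   >
    [4,5] "built" : (S\(S\PP))/PP
    [5,8] PP   <
      [5,6] "clearly" : PP\NP
      [6,8] PP\(PP\NP)   >
        [6,7] "no" : (PP\(PP\NP))/N
        [7,8] "found" : N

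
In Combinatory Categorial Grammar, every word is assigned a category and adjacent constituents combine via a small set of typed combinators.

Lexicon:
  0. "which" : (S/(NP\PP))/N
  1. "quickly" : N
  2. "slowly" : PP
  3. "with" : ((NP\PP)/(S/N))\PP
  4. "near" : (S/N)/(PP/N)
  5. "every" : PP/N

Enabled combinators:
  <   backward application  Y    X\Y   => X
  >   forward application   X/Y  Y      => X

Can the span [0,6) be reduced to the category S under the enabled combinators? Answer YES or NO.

YES

[0,6] S   >
  [0,2] S/(NP\PP)   >
    [0,1] "which" : (S/(NP\PP))/N
    [1,2] "quickly" : N
  [2,6] NP\PP   >
    [2,4] (NP\PP)/(S/N)   <
      [2,3] "slowly" : PP
      [3,4] "with" : ((NP\PP)/(S/N))\PP
    [4,6] S/N   >
      [4,5] "near" : (S/N)/(PP/N)
      [5,6] "every" : PP/N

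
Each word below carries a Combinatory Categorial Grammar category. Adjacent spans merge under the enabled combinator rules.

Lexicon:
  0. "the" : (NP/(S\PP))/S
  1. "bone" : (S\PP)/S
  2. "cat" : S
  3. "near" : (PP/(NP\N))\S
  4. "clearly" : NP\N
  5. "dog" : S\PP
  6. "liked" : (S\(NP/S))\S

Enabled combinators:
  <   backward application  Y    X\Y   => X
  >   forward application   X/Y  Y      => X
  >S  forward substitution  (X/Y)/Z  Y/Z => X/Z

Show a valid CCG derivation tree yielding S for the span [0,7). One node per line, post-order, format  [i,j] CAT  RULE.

[0,1] (NP/(S\PP))/S  lex  "the"
[1,2] (S\PP)/S  lex  "bone"
[0,2] NP/S  >S  k=1
[2,3] S  lex  "cat"
[3,4] (PP/(NP\N))\S  lex  "near"
[2,4] PP/(NP\N)  <  k=3
[4,5] NP\N  lex  "clearly"
[2,5] PP  >  k=4
[5,6] S\PP  lex  "dog"
[2,6] S  <  k=5
[6,7] (S\(NP/S))\S  lex  "liked"
[2,7] S\(NP/S)  <  k=6
[0,7] S  <  k=2

[0,7] S   <
  [0,2] NP/S   >S
    [0,1] "the" : (NP/(S\PP))/S
    [1,2] "bone" : (S\PP)/S
  [2,7] S\(NP/S)   <
    [2,6] S   <
      [2,5] PP   >
        [2,4] PP/(NP\N)   <
          [2,3] "cat" : S
          [3,4] "near" : (PP/(NP\N))\S
        [4,5] "clearly" : NP\N
      [5,6] "dog" : S\PP
    [6,7] "liked" : (S\(NP/S))\S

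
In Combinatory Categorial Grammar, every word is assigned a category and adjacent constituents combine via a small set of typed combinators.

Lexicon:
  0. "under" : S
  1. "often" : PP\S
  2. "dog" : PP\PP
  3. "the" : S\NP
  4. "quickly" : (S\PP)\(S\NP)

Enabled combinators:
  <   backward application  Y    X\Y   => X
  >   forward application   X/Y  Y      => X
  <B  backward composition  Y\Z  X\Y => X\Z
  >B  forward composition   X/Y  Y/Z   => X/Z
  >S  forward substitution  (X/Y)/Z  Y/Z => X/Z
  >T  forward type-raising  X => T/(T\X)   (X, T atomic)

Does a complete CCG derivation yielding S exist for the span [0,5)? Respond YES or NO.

YES

[0,5] S   <
  [0,2] PP   >
    [0,1] PP/(PP\S)   >T
      [0,1] "under" : S
    [1,2] "often" : PP\S
  [2,5] S\PP   <B
    [2,3] "dog" : PP\PP
    [3,5] S\PP   <
      [3,4] "the" : S\NP
      [4,5] "quickly" : (S\PP)\(S\NP)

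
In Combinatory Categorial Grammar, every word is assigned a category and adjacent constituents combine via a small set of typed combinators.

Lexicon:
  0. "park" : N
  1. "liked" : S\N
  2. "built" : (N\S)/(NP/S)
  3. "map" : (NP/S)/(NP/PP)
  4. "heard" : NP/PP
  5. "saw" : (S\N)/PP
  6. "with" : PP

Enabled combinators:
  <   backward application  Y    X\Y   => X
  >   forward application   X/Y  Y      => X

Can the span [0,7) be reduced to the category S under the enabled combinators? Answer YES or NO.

YES

[0,7] S   <
  [0,5] N   <
    [0,2] S   <
      [0,1] "park" : N
      [1,2] "liked" : S\N
    [2,5] N\S   >
      [2,3] "built" : (N\S)/(NP/S)
      [3,5] NP/S   >
        [3,4] "map" : (NP/S)/(NP/PP)
        [4,5] "heard" : NP/PP
  [5,7] S\N   >
    [5,6] "saw" : (S\N)/PP
    [6,7] "with" : PP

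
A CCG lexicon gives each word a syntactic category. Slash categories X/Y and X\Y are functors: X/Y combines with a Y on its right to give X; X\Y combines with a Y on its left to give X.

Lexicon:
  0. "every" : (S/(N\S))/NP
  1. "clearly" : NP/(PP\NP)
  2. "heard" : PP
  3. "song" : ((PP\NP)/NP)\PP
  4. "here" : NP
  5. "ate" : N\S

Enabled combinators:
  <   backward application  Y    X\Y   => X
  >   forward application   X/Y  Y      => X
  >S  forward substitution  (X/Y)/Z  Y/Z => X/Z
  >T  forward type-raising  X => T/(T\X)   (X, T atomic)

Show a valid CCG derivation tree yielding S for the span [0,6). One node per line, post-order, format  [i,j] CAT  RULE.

[0,6] S   >
  [0,5] S/(N\S)   >
    [0,1] "every" : (S/(N\S))/NP
    [1,5] NP   >
      [1,2] "clearly" : NP/(PP\NP)
      [2,5] PP\NP   >
        [2,4] (PP\NP)/NP   <
          [2,3] "heard" : PP
          [3,4] "song" : ((PP\NP)/NP)\PP
        [4,5] "here" : NP
  [5,6] "ate" : N\S

[0,1] (S/(N\S))/NP  lex  "every"
[1,2] NP/(PP\NP)  lex  "clearly"
[2,3] PP  lex  "heard"
[3,4] ((PP\NP)/NP)\PP  lex  "song"
[2,4] (PP\NP)/NP  <  k=3
[4,5] NP  lex  "here"
[2,5] PP\NP  >  k=4
[1,5] NP  >  k=2
[0,5] S/(N\S)  >  k=1
[5,6] N\S  lex  "ate"
[0,6] S  >  k=5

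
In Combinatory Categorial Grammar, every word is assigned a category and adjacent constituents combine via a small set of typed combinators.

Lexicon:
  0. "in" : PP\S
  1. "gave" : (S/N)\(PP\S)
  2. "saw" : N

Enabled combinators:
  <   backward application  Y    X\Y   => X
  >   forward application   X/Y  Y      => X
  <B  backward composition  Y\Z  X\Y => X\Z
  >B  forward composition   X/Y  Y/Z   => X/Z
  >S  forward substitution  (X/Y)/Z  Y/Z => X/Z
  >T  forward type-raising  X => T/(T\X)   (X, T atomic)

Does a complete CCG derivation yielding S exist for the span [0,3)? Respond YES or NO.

[0,3] S   >
  [0,2] S/N   <
    [0,1] "in" : PP\S
    [1,2] "gave" : (S/N)\(PP\S)
  [2,3] "saw" : N

YES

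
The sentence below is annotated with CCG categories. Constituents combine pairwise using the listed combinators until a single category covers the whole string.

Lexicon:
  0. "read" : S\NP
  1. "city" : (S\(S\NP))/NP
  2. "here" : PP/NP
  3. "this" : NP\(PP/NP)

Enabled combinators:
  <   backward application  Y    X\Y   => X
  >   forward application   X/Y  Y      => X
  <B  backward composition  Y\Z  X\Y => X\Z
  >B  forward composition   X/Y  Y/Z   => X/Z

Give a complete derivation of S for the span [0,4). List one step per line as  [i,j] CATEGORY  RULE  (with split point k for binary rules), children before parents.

[0,4] S   <
  [0,1] "read" : S\NP
  [1,4] S\(S\NP)   >
    [1,2] "city" : (S\(S\NP))/NP
    [2,4] NP   <
      [2,3] "here" : PP/NP
      [3,4] "this" : NP\(PP/NP)

[0,1] S\NP  lex  "read"
[1,2] (S\(S\NP))/NP  lex  "city"
[2,3] PP/NP  lex  "here"
[3,4] NP\(PP/NP)  lex  "this"
[2,4] NP  <  k=3
[1,4] S\(S\NP)  >  k=2
[0,4] S  <  k=1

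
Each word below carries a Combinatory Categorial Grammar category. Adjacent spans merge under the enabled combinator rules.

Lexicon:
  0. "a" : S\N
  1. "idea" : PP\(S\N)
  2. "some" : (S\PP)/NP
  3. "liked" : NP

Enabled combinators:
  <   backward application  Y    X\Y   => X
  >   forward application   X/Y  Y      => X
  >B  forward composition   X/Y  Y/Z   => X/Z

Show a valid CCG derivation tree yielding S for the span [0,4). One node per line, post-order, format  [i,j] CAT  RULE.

[0,4] S   <
  [0,2] PP   <
    [0,1] "a" : S\N
    [1,2] "idea" : PP\(S\N)
  [2,4] S\PP   >
    [2,3] "some" : (S\PP)/NP
    [3,4] "liked" : NP

[0,1] S\N  lex  "a"
[1,2] PP\(S\N)  lex  "idea"
[0,2] PP  <  k=1
[2,3] (S\PP)/NP  lex  "some"
[3,4] NP  lex  "liked"
[2,4] S\PP  >  k=3
[0,4] S  <  k=2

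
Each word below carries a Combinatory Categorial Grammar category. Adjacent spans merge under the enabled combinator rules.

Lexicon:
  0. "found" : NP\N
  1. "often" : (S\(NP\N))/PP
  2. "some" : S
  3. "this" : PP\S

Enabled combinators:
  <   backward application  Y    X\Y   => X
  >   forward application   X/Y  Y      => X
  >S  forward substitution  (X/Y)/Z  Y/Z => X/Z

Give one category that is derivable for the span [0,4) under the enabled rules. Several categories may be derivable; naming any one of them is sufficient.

S

[0,4] S   <
  [0,1] "found" : NP\N
  [1,4] S\(NP\N)   >
    [1,2] "often" : (S\(NP\N))/PP
    [2,4] PP   <
      [2,3] "some" : S
      [3,4] "this" : PP\S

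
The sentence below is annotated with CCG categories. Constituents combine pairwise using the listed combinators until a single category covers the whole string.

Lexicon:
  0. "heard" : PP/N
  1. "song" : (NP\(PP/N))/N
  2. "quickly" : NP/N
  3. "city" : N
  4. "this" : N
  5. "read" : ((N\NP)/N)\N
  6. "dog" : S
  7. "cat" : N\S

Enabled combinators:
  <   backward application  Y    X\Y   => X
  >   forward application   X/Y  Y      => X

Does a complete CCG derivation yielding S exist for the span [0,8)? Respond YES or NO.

PP/N (NP\(PP/N))/N NP/N N N ((N\NP)/N)\N S N\S
CKY chart[0,8] = {NP}; S ∉ chart

NO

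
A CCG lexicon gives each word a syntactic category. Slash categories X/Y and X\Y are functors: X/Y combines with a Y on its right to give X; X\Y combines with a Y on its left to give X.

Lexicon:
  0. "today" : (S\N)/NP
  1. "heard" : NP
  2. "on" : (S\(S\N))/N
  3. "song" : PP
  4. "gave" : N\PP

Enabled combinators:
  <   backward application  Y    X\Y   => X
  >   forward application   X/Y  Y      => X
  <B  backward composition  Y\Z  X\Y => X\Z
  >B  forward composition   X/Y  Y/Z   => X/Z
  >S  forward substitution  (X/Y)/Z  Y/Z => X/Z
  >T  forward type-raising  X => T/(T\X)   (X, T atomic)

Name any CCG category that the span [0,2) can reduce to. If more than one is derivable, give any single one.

[0,5] S   <
  [0,2] S\N   >
    [0,1] "today" : (S\N)/NP
    [1,2] "heard" : NP
  [2,5] S\(S\N)   >
    [2,3] "on" : (S\(S\N))/N
    [3,5] N   >
      [3,4] N/(N\PP)   >T
        [3,4] "song" : PP
      [4,5] "gave" : N\PP

S\N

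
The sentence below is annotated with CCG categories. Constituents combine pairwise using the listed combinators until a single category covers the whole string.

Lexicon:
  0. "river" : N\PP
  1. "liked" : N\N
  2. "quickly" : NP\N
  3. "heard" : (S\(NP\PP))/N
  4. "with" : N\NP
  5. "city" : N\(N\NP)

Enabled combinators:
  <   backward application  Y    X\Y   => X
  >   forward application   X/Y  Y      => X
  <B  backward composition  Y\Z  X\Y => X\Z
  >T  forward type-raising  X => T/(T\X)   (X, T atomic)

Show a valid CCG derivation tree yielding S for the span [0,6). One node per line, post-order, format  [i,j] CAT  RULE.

[0,6] S   <
  [0,3] NP\PP   <B
    [0,1] "river" : N\PP
    [1,3] NP\N   <B
      [1,2] "liked" : N\N
      [2,3] "quickly" : NP\N
  [3,6] S\(NP\PP)   >
    [3,4] "heard" : (S\(NP\PP))/N
    [4,6] N   <
      [4,5] "with" : N\NP
      [5,6] "city" : N\(N\NP)

[0,1] N\PP  lex  "river"
[1,2] N\N  lex  "liked"
[2,3] NP\N  lex  "quickly"
[1,3] NP\N  <B  k=2
[0,3] NP\PP  <B  k=1
[3,4] (S\(NP\PP))/N  lex  "heard"
[4,5] N\NP  lex  "with"
[5,6] N\(N\NP)  lex  "city"
[4,6] N  <  k=5
[3,6] S\(NP\PP)  >  k=4
[0,6] S  <  k=3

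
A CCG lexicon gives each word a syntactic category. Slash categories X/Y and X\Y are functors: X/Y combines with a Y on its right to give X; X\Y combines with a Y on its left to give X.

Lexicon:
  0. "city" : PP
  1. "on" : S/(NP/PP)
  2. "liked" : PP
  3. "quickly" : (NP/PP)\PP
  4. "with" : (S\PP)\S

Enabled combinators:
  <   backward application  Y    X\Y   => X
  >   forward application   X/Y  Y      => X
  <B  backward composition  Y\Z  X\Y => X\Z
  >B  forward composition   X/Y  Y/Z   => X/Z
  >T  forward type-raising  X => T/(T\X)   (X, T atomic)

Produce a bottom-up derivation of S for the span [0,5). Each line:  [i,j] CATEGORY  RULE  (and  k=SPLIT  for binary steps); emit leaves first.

[0,5] S   <
  [0,1] "city" : PP
  [1,5] S\PP   <
    [1,4] S   >
      [1,2] "on" : S/(NP/PP)
      [2,4] NP/PP   <
        [2,3] "liked" : PP
        [3,4] "quickly" : (NP/PP)\PP
    [4,5] "with" : (S\PP)\S

[0,1] PP  lex  "city"
[1,2] S/(NP/PP)  lex  "on"
[2,3] PP  lex  "liked"
[3,4] (NP/PP)\PP  lex  "quickly"
[2,4] NP/PP  <  k=3
[1,4] S  >  k=2
[4,5] (S\PP)\S  lex  "with"
[1,5] S\PP  <  k=4
[0,5] S  <  k=1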